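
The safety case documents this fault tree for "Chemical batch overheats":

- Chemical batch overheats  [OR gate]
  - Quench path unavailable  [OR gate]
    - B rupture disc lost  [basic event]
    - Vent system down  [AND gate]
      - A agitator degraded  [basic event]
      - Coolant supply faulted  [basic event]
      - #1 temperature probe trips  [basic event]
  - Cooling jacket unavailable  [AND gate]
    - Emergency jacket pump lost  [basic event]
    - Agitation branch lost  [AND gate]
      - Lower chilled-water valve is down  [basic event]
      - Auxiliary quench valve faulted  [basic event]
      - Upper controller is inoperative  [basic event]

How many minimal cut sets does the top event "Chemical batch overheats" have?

Vent system down [AND]: one cut set from each child combined → 1 × 1 × 1 = 1 cut set(s).
Quench path unavailable [OR]: union of children's cut sets → 2 cut set(s).
Agitation branch lost [AND]: one cut set from each child combined → 1 × 1 × 1 = 1 cut set(s).
Cooling jacket unavailable [AND]: one cut set from each child combined → 1 × 1 = 1 cut set(s).
Chemical batch overheats [OR]: union of children's cut sets → 3 cut set(s).
Minimal cut sets: {B rupture disc lost}; {#1 temperature probe trips, A agitator degraded, Coolant supply faulted}; {Auxiliary quench valve faulted, Emergency jacket pump lost, Lower chilled-water valve is down, Upper controller is inoperative}.

3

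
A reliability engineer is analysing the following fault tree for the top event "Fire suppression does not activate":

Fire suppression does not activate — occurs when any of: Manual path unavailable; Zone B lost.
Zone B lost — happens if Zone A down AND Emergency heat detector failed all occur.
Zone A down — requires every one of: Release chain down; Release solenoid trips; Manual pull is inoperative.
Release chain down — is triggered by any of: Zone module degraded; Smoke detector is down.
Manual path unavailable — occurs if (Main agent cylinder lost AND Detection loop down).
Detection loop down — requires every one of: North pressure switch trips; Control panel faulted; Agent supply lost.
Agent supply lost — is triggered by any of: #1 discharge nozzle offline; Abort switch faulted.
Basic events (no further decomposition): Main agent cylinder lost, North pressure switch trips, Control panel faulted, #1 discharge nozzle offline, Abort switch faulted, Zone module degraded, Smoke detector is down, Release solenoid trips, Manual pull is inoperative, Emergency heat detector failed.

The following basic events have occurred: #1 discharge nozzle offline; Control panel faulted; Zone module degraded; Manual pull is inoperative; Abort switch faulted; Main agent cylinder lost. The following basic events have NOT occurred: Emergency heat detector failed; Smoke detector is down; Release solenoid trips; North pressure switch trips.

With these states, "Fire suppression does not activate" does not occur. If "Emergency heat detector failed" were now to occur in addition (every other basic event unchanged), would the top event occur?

No

Counterfactual: set "Emergency heat detector failed" to occurred.
Agent supply lost [OR]: #1 discharge nozzle offline=occurs, Abort switch faulted=occurs → at least one input occurs → occurs.
Detection loop down [AND]: North pressure switch trips=not, Control panel faulted=occurs, Agent supply lost=occurs → not all inputs occur → does not occur.
Manual path unavailable [AND]: Main agent cylinder lost=occurs, Detection loop down=not → not all inputs occur → does not occur.
Release chain down [OR]: Zone module degraded=occurs, Smoke detector is down=not → at least one input occurs → occurs.
Zone A down [AND]: Release chain down=occurs, Release solenoid trips=not, Manual pull is inoperative=occurs → not all inputs occur → does not occur.
Zone B lost [AND]: Zone A down=not, Emergency heat detector failed=occurs → not all inputs occur → does not occur.
Fire suppression does not activate [OR]: Manual path unavailable=not, Zone B lost=not → no input occurs → does not occur.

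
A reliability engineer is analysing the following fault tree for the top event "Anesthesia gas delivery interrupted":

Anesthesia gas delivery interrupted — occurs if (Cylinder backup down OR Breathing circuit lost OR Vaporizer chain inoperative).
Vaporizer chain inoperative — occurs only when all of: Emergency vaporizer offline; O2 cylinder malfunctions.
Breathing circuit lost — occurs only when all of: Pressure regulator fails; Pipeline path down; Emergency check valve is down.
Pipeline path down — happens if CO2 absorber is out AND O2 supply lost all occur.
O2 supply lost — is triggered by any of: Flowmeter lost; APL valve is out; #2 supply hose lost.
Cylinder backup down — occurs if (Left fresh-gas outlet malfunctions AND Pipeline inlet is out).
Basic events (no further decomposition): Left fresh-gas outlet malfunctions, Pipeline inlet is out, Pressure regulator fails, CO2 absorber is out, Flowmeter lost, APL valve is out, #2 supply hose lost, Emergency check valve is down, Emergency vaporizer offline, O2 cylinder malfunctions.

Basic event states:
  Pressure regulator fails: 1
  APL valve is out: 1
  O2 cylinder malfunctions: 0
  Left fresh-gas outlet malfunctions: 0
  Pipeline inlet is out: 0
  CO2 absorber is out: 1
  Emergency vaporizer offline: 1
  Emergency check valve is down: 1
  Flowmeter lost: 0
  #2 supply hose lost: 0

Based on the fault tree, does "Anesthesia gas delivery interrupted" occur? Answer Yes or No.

Yes

Cylinder backup down [AND]: Left fresh-gas outlet malfunctions=not, Pipeline inlet is out=not → not all inputs occur → does not occur.
O2 supply lost [OR]: Flowmeter lost=not, APL valve is out=occurs, #2 supply hose lost=not → at least one input occurs → occurs.
Pipeline path down [AND]: CO2 absorber is out=occurs, O2 supply lost=occurs → all inputs occur → occurs.
Breathing circuit lost [AND]: Pressure regulator fails=occurs, Pipeline path down=occurs, Emergency check valve is down=occurs → all inputs occur → occurs.
Vaporizer chain inoperative [AND]: Emergency vaporizer offline=occurs, O2 cylinder malfunctions=not → not all inputs occur → does not occur.
Anesthesia gas delivery interrupted [OR]: Cylinder backup down=not, Breathing circuit lost=occurs, Vaporizer chain inoperative=not → at least one input occurs → occurs.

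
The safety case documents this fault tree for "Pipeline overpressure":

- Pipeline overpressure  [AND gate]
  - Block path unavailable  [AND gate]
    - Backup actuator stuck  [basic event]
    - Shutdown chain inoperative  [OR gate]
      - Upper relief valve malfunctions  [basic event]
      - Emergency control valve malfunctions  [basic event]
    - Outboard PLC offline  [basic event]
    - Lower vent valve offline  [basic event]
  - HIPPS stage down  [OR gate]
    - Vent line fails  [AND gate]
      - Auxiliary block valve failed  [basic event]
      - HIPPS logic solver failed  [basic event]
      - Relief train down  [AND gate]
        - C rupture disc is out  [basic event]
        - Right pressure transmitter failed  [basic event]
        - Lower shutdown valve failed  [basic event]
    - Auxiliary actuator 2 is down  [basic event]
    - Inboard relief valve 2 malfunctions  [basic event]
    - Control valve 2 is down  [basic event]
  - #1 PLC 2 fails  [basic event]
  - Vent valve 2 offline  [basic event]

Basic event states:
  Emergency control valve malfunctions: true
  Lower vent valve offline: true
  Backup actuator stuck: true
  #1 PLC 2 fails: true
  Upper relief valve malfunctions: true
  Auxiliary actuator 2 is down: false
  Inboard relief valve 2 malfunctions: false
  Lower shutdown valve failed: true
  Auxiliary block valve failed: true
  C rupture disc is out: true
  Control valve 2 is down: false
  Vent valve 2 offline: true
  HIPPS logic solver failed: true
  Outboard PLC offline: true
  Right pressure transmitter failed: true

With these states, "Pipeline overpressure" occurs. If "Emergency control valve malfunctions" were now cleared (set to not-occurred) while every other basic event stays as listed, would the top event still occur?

Counterfactual: set "Emergency control valve malfunctions" to not occurred.
Shutdown chain inoperative [OR]: Upper relief valve malfunctions=occurs, Emergency control valve malfunctions=not → at least one input occurs → occurs.
Block path unavailable [AND]: Backup actuator stuck=occurs, Shutdown chain inoperative=occurs, Outboard PLC offline=occurs, Lower vent valve offline=occurs → all inputs occur → occurs.
Relief train down [AND]: C rupture disc is out=occurs, Right pressure transmitter failed=occurs, Lower shutdown valve failed=occurs → all inputs occur → occurs.
Vent line fails [AND]: Auxiliary block valve failed=occurs, HIPPS logic solver failed=occurs, Relief train down=occurs → all inputs occur → occurs.
HIPPS stage down [OR]: Vent line fails=occurs, Auxiliary actuator 2 is down=not, Inboard relief valve 2 malfunctions=not, Control valve 2 is down=not → at least one input occurs → occurs.
Pipeline overpressure [AND]: Block path unavailable=occurs, HIPPS stage down=occurs, #1 PLC 2 fails=occurs, Vent valve 2 offline=occurs → all inputs occur → occurs.

Yes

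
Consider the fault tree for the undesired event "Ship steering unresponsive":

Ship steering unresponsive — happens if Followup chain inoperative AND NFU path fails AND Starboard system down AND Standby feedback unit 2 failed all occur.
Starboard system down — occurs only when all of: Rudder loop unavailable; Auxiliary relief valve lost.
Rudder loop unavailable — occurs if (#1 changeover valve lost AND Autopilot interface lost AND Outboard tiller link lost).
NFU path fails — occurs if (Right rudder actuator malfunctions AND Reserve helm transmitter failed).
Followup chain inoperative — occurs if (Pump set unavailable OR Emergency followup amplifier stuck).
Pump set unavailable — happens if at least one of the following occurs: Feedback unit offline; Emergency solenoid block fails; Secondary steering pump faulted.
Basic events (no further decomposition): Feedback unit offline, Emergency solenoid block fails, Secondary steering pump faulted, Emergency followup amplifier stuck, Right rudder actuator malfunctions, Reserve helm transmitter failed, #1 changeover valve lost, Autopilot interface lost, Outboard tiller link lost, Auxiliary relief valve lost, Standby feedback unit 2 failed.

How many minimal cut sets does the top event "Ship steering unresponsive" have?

4

Pump set unavailable [OR]: union of children's cut sets → 3 cut set(s).
Followup chain inoperative [OR]: union of children's cut sets → 4 cut set(s).
NFU path fails [AND]: one cut set from each child combined → 1 × 1 = 1 cut set(s).
Rudder loop unavailable [AND]: one cut set from each child combined → 1 × 1 × 1 = 1 cut set(s).
Starboard system down [AND]: one cut set from each child combined → 1 × 1 = 1 cut set(s).
Ship steering unresponsive [AND]: one cut set from each child combined → 4 × 1 × 1 × 1 = 4 cut set(s).
Minimal cut sets: {#1 changeover valve lost, Autopilot interface lost, Auxiliary relief valve lost, Feedback unit offline, Outboard tiller link lost, Reserve helm transmitter failed, Right rudder actuator malfunctions, Standby feedback unit 2 failed}; {#1 changeover valve lost, Autopilot interface lost, Auxiliary relief valve lost, Emergency solenoid block fails, Outboard tiller link lost, Reserve helm transmitter failed, Right rudder actuator malfunctions, Standby feedback unit 2 failed}; {#1 changeover valve lost, Autopilot interface lost, Auxiliary relief valve lost, Outboard tiller link lost, Reserve helm transmitter failed, Right rudder actuator malfunctions, Secondary steering pump faulted, Standby feedback unit 2 failed}; {#1 changeover valve lost, Autopilot interface lost, Auxiliary relief valve lost, Emergency followup amplifier stuck, Outboard tiller link lost, Reserve helm transmitter failed, Right rudder actuator malfunctions, Standby feedback unit 2 failed}.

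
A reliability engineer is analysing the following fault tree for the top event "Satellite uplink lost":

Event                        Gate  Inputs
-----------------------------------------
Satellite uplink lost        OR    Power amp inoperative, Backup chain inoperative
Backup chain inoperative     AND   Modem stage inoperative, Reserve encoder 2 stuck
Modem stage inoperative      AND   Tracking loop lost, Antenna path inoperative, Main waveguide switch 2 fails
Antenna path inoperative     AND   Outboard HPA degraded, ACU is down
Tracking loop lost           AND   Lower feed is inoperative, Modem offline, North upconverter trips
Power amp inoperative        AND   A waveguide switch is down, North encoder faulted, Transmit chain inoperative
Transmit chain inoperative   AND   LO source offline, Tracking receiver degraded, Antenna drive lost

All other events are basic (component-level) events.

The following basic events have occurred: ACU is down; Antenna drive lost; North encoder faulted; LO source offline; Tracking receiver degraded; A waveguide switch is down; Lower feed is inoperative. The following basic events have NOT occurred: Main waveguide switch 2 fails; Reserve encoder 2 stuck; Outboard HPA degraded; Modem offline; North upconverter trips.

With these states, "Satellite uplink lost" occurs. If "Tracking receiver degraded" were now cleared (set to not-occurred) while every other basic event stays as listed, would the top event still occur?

No

Counterfactual: set "Tracking receiver degraded" to not occurred.
Transmit chain inoperative [AND]: LO source offline=occurs, Tracking receiver degraded=not, Antenna drive lost=occurs → not all inputs occur → does not occur.
Power amp inoperative [AND]: A waveguide switch is down=occurs, North encoder faulted=occurs, Transmit chain inoperative=not → not all inputs occur → does not occur.
Tracking loop lost [AND]: Lower feed is inoperative=occurs, Modem offline=not, North upconverter trips=not → not all inputs occur → does not occur.
Antenna path inoperative [AND]: Outboard HPA degraded=not, ACU is down=occurs → not all inputs occur → does not occur.
Modem stage inoperative [AND]: Tracking loop lost=not, Antenna path inoperative=not, Main waveguide switch 2 fails=not → not all inputs occur → does not occur.
Backup chain inoperative [AND]: Modem stage inoperative=not, Reserve encoder 2 stuck=not → not all inputs occur → does not occur.
Satellite uplink lost [OR]: Power amp inoperative=not, Backup chain inoperative=not → no input occurs → does not occur.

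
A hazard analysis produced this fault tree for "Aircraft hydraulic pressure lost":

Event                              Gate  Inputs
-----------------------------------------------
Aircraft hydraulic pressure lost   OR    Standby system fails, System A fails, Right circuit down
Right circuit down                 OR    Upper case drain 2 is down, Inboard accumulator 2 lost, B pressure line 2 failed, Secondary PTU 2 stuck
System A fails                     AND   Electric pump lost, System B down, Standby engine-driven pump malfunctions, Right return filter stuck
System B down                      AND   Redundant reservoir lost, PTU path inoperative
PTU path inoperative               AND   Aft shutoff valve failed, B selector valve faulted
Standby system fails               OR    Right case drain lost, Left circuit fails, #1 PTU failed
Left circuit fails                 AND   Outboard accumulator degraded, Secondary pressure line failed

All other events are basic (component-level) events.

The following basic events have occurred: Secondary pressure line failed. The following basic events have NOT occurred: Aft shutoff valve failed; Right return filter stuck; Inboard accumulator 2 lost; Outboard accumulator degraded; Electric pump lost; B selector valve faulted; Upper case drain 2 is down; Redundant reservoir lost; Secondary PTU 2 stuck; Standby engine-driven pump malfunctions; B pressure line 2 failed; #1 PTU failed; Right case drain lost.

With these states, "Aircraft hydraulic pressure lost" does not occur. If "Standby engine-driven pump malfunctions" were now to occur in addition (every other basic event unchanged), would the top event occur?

Counterfactual: set "Standby engine-driven pump malfunctions" to occurred.
Left circuit fails [AND]: Outboard accumulator degraded=not, Secondary pressure line failed=occurs → not all inputs occur → does not occur.
Standby system fails [OR]: Right case drain lost=not, Left circuit fails=not, #1 PTU failed=not → no input occurs → does not occur.
PTU path inoperative [AND]: Aft shutoff valve failed=not, B selector valve faulted=not → not all inputs occur → does not occur.
System B down [AND]: Redundant reservoir lost=not, PTU path inoperative=not → not all inputs occur → does not occur.
System A fails [AND]: Electric pump lost=not, System B down=not, Standby engine-driven pump malfunctions=occurs, Right return filter stuck=not → not all inputs occur → does not occur.
Right circuit down [OR]: Upper case drain 2 is down=not, Inboard accumulator 2 lost=not, B pressure line 2 failed=not, Secondary PTU 2 stuck=not → no input occurs → does not occur.
Aircraft hydraulic pressure lost [OR]: Standby system fails=not, System A fails=not, Right circuit down=not → no input occurs → does not occur.

No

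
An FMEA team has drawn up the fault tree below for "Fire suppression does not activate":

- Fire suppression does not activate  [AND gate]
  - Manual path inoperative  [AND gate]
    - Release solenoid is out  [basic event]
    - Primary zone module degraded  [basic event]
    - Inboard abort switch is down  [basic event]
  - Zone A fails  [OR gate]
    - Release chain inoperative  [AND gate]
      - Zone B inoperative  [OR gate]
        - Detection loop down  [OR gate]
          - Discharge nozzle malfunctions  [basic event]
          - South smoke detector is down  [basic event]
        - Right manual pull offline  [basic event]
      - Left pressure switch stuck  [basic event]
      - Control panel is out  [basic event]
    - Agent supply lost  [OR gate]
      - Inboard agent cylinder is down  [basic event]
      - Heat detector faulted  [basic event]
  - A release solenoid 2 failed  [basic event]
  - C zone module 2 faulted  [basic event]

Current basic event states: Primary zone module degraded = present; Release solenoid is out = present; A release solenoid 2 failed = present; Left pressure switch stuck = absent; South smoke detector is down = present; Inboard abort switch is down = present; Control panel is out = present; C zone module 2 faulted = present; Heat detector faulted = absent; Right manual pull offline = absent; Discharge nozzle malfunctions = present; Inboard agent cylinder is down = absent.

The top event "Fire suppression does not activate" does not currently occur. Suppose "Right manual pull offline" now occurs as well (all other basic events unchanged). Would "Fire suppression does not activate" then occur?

No

Counterfactual: set "Right manual pull offline" to occurred.
Manual path inoperative [AND]: Release solenoid is out=occurs, Primary zone module degraded=occurs, Inboard abort switch is down=occurs → all inputs occur → occurs.
Detection loop down [OR]: Discharge nozzle malfunctions=occurs, South smoke detector is down=occurs → at least one input occurs → occurs.
Zone B inoperative [OR]: Detection loop down=occurs, Right manual pull offline=occurs → at least one input occurs → occurs.
Release chain inoperative [AND]: Zone B inoperative=occurs, Left pressure switch stuck=not, Control panel is out=occurs → not all inputs occur → does not occur.
Agent supply lost [OR]: Inboard agent cylinder is down=not, Heat detector faulted=not → no input occurs → does not occur.
Zone A fails [OR]: Release chain inoperative=not, Agent supply lost=not → no input occurs → does not occur.
Fire suppression does not activate [AND]: Manual path inoperative=occurs, Zone A fails=not, A release solenoid 2 failed=occurs, C zone module 2 faulted=occurs → not all inputs occur → does not occur.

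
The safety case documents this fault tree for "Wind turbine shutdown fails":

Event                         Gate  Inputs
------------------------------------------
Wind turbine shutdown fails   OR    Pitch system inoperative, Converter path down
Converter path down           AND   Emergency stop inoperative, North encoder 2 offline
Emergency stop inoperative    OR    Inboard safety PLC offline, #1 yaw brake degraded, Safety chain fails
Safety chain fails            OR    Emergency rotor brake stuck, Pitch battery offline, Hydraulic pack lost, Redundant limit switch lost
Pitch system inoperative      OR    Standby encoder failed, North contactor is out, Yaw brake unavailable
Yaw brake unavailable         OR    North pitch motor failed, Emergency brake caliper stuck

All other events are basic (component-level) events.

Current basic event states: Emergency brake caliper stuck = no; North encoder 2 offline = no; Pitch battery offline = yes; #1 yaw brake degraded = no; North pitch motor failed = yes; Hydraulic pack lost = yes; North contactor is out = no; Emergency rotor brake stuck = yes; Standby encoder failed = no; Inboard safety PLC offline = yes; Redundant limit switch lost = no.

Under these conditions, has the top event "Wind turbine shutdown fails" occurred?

Yes

Yaw brake unavailable [OR]: North pitch motor failed=occurs, Emergency brake caliper stuck=not → at least one input occurs → occurs.
Pitch system inoperative [OR]: Standby encoder failed=not, North contactor is out=not, Yaw brake unavailable=occurs → at least one input occurs → occurs.
Safety chain fails [OR]: Emergency rotor brake stuck=occurs, Pitch battery offline=occurs, Hydraulic pack lost=occurs, Redundant limit switch lost=not → at least one input occurs → occurs.
Emergency stop inoperative [OR]: Inboard safety PLC offline=occurs, #1 yaw brake degraded=not, Safety chain fails=occurs → at least one input occurs → occurs.
Converter path down [AND]: Emergency stop inoperative=occurs, North encoder 2 offline=not → not all inputs occur → does not occur.
Wind turbine shutdown fails [OR]: Pitch system inoperative=occurs, Converter path down=not → at least one input occurs → occurs.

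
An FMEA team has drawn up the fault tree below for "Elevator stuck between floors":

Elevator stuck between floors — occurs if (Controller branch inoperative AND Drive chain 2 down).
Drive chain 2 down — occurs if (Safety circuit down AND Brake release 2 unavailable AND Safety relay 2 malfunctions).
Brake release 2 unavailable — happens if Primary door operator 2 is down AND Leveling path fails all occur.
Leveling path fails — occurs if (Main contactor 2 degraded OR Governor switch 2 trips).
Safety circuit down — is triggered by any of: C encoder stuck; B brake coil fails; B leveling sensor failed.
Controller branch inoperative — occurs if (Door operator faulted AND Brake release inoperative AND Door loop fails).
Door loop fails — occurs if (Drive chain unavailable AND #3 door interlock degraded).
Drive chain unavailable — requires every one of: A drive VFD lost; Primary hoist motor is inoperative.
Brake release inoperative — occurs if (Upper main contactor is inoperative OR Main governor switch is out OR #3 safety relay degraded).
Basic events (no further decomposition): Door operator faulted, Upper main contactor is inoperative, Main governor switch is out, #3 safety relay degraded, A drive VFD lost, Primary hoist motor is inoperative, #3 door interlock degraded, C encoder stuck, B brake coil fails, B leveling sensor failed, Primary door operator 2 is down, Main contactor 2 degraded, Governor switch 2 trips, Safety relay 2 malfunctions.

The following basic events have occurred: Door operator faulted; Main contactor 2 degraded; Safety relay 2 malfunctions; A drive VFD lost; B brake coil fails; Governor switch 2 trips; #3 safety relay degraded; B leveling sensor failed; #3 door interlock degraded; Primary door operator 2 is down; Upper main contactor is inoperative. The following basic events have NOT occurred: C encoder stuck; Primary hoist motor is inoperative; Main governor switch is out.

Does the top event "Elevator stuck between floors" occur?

No

Brake release inoperative [OR]: Upper main contactor is inoperative=occurs, Main governor switch is out=not, #3 safety relay degraded=occurs → at least one input occurs → occurs.
Drive chain unavailable [AND]: A drive VFD lost=occurs, Primary hoist motor is inoperative=not → not all inputs occur → does not occur.
Door loop fails [AND]: Drive chain unavailable=not, #3 door interlock degraded=occurs → not all inputs occur → does not occur.
Controller branch inoperative [AND]: Door operator faulted=occurs, Brake release inoperative=occurs, Door loop fails=not → not all inputs occur → does not occur.
Safety circuit down [OR]: C encoder stuck=not, B brake coil fails=occurs, B leveling sensor failed=occurs → at least one input occurs → occurs.
Leveling path fails [OR]: Main contactor 2 degraded=occurs, Governor switch 2 trips=occurs → at least one input occurs → occurs.
Brake release 2 unavailable [AND]: Primary door operator 2 is down=occurs, Leveling path fails=occurs → all inputs occur → occurs.
Drive chain 2 down [AND]: Safety circuit down=occurs, Brake release 2 unavailable=occurs, Safety relay 2 malfunctions=occurs → all inputs occur → occurs.
Elevator stuck between floors [AND]: Controller branch inoperative=not, Drive chain 2 down=occurs → not all inputs occur → does not occur.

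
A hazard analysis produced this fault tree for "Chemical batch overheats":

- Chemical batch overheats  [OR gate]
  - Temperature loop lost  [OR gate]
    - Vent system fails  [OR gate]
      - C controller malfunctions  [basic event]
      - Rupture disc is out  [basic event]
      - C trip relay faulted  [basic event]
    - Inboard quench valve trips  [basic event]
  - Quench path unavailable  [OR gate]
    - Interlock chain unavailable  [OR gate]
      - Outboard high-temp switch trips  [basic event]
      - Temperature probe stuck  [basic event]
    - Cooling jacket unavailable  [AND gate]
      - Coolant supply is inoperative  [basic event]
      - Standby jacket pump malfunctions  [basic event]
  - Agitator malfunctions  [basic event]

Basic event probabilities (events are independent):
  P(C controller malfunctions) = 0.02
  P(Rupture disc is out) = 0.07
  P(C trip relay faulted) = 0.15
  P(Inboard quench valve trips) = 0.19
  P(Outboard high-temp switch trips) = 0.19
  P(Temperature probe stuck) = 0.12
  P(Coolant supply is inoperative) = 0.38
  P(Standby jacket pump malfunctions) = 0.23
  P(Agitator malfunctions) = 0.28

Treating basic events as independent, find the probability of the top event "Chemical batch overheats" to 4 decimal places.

P(Vent system fails) [OR] = 1 − (1−0.02) × (1−0.07) × (1−0.15) = 0.225310
P(Temperature loop lost) [OR] = 1 − (1−0.225310) × (1−0.19) = 0.372501
P(Interlock chain unavailable) [OR] = 1 − (1−0.19) × (1−0.12) = 0.287200
P(Cooling jacket unavailable) [AND] = 0.38 × 0.23 = 0.087400
P(Quench path unavailable) [OR] = 1 − (1−0.287200) × (1−0.087400) = 0.349499
P(Chemical batch overheats) [OR] = 1 − (1−0.372501) × (1−0.349499) × (1−0.28) = 0.706104
Rounded to 4 decimal places: P(Chemical batch overheats) ≈ 0.7061.

0.7061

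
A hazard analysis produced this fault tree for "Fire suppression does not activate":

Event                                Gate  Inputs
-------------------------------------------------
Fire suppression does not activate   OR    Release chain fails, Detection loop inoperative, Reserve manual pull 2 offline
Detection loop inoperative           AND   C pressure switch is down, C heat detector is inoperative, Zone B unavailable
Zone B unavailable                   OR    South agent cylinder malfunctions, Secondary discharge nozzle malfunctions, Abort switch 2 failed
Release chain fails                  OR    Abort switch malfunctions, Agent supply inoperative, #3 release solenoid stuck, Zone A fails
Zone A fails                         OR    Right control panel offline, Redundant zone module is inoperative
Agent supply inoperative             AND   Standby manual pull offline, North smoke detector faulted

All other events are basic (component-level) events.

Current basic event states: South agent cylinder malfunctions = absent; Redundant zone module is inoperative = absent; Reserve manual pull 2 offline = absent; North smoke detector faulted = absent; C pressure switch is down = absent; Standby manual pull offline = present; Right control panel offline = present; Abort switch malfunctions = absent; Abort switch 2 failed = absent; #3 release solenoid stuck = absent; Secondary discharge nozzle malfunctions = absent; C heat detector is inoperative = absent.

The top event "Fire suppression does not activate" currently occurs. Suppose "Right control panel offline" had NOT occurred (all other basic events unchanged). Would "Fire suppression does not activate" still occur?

Counterfactual: set "Right control panel offline" to not occurred.
Agent supply inoperative [AND]: Standby manual pull offline=occurs, North smoke detector faulted=not → not all inputs occur → does not occur.
Zone A fails [OR]: Right control panel offline=not, Redundant zone module is inoperative=not → no input occurs → does not occur.
Release chain fails [OR]: Abort switch malfunctions=not, Agent supply inoperative=not, #3 release solenoid stuck=not, Zone A fails=not → no input occurs → does not occur.
Zone B unavailable [OR]: South agent cylinder malfunctions=not, Secondary discharge nozzle malfunctions=not, Abort switch 2 failed=not → no input occurs → does not occur.
Detection loop inoperative [AND]: C pressure switch is down=not, C heat detector is inoperative=not, Zone B unavailable=not → not all inputs occur → does not occur.
Fire suppression does not activate [OR]: Release chain fails=not, Detection loop inoperative=not, Reserve manual pull 2 offline=not → no input occurs → does not occur.

No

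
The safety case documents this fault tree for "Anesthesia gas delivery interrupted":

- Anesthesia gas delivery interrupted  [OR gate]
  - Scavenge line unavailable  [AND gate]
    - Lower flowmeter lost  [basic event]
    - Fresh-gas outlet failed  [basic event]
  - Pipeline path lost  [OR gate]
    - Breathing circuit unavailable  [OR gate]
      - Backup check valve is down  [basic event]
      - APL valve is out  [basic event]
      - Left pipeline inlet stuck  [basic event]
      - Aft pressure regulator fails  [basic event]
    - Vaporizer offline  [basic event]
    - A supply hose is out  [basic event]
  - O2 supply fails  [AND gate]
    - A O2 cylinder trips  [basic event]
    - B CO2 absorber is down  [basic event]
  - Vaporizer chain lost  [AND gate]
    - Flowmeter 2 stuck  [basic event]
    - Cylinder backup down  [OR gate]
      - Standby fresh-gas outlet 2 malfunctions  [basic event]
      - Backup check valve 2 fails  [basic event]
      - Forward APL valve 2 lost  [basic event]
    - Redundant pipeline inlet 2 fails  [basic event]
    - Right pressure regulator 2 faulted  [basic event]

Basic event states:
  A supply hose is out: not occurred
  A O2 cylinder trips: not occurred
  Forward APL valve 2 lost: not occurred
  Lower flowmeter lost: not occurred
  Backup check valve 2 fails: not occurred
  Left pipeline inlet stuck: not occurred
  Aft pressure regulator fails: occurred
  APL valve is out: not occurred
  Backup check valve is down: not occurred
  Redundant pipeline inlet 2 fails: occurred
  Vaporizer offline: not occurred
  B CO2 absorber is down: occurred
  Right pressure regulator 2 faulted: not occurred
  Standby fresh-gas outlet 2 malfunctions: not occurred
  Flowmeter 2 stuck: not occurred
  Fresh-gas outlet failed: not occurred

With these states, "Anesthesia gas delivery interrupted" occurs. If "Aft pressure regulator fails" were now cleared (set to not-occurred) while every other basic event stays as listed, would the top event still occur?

No

Counterfactual: set "Aft pressure regulator fails" to not occurred.
Scavenge line unavailable [AND]: Lower flowmeter lost=not, Fresh-gas outlet failed=not → not all inputs occur → does not occur.
Breathing circuit unavailable [OR]: Backup check valve is down=not, APL valve is out=not, Left pipeline inlet stuck=not, Aft pressure regulator fails=not → no input occurs → does not occur.
Pipeline path lost [OR]: Breathing circuit unavailable=not, Vaporizer offline=not, A supply hose is out=not → no input occurs → does not occur.
O2 supply fails [AND]: A O2 cylinder trips=not, B CO2 absorber is down=occurs → not all inputs occur → does not occur.
Cylinder backup down [OR]: Standby fresh-gas outlet 2 malfunctions=not, Backup check valve 2 fails=not, Forward APL valve 2 lost=not → no input occurs → does not occur.
Vaporizer chain lost [AND]: Flowmeter 2 stuck=not, Cylinder backup down=not, Redundant pipeline inlet 2 fails=occurs, Right pressure regulator 2 faulted=not → not all inputs occur → does not occur.
Anesthesia gas delivery interrupted [OR]: Scavenge line unavailable=not, Pipeline path lost=not, O2 supply fails=not, Vaporizer chain lost=not → no input occurs → does not occur.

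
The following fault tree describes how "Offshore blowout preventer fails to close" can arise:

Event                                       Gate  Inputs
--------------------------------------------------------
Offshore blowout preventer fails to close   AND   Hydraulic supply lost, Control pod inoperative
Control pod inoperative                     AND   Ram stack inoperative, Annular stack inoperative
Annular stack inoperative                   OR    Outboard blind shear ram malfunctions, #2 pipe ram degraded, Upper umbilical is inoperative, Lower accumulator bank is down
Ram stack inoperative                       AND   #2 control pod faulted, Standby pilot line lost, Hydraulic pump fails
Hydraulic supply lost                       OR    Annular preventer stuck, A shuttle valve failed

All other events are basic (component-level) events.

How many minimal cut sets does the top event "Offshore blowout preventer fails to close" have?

8

Hydraulic supply lost [OR]: union of children's cut sets → 2 cut set(s).
Ram stack inoperative [AND]: one cut set from each child combined → 1 × 1 × 1 = 1 cut set(s).
Annular stack inoperative [OR]: union of children's cut sets → 4 cut set(s).
Control pod inoperative [AND]: one cut set from each child combined → 1 × 4 = 4 cut set(s).
Offshore blowout preventer fails to close [AND]: one cut set from each child combined → 2 × 4 = 8 cut set(s).
Minimal cut sets: {#2 control pod faulted, Annular preventer stuck, Hydraulic pump fails, Outboard blind shear ram malfunctions, Standby pilot line lost}; {#2 control pod faulted, #2 pipe ram degraded, Annular preventer stuck, Hydraulic pump fails, Standby pilot line lost}; {#2 control pod faulted, Annular preventer stuck, Hydraulic pump fails, Standby pilot line lost, Upper umbilical is inoperative}; {#2 control pod faulted, Annular preventer stuck, Hydraulic pump fails, Lower accumulator bank is down, Standby pilot line lost}; {#2 control pod faulted, A shuttle valve failed, Hydraulic pump fails, Outboard blind shear ram malfunctions, Standby pilot line lost}; {#2 control pod faulted, #2 pipe ram degraded, A shuttle valve failed, Hydraulic pump fails, Standby pilot line lost}; {#2 control pod faulted, A shuttle valve failed, Hydraulic pump fails, Standby pilot line lost, Upper umbilical is inoperative}; {#2 control pod faulted, A shuttle valve failed, Hydraulic pump fails, Lower accumulator bank is down, Standby pilot line lost}.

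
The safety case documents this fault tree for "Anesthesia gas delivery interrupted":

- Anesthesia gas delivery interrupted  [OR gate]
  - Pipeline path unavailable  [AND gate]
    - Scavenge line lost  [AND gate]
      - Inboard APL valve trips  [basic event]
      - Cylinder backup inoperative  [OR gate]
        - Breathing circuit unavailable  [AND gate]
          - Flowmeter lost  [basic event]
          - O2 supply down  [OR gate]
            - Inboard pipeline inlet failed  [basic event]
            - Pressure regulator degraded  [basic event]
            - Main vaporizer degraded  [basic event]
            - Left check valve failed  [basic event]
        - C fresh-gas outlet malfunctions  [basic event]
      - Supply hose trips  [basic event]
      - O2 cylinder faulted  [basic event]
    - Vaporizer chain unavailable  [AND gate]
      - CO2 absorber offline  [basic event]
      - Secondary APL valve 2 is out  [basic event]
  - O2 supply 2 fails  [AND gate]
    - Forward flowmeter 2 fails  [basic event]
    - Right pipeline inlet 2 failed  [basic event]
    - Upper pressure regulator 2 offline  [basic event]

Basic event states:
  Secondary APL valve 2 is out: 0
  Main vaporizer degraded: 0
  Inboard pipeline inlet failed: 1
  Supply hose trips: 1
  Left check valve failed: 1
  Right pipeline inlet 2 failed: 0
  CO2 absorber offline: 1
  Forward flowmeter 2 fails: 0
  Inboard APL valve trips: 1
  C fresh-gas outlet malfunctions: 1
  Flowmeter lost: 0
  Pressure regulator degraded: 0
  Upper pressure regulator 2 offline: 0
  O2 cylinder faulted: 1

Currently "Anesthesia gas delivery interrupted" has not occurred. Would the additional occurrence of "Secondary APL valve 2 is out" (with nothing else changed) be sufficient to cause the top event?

Counterfactual: set "Secondary APL valve 2 is out" to occurred.
O2 supply down [OR]: Inboard pipeline inlet failed=occurs, Pressure regulator degraded=not, Main vaporizer degraded=not, Left check valve failed=occurs → at least one input occurs → occurs.
Breathing circuit unavailable [AND]: Flowmeter lost=not, O2 supply down=occurs → not all inputs occur → does not occur.
Cylinder backup inoperative [OR]: Breathing circuit unavailable=not, C fresh-gas outlet malfunctions=occurs → at least one input occurs → occurs.
Scavenge line lost [AND]: Inboard APL valve trips=occurs, Cylinder backup inoperative=occurs, Supply hose trips=occurs, O2 cylinder faulted=occurs → all inputs occur → occurs.
Vaporizer chain unavailable [AND]: CO2 absorber offline=occurs, Secondary APL valve 2 is out=occurs → all inputs occur → occurs.
Pipeline path unavailable [AND]: Scavenge line lost=occurs, Vaporizer chain unavailable=occurs → all inputs occur → occurs.
O2 supply 2 fails [AND]: Forward flowmeter 2 fails=not, Right pipeline inlet 2 failed=not, Upper pressure regulator 2 offline=not → not all inputs occur → does not occur.
Anesthesia gas delivery interrupted [OR]: Pipeline path unavailable=occurs, O2 supply 2 fails=not → at least one input occurs → occurs.

Yes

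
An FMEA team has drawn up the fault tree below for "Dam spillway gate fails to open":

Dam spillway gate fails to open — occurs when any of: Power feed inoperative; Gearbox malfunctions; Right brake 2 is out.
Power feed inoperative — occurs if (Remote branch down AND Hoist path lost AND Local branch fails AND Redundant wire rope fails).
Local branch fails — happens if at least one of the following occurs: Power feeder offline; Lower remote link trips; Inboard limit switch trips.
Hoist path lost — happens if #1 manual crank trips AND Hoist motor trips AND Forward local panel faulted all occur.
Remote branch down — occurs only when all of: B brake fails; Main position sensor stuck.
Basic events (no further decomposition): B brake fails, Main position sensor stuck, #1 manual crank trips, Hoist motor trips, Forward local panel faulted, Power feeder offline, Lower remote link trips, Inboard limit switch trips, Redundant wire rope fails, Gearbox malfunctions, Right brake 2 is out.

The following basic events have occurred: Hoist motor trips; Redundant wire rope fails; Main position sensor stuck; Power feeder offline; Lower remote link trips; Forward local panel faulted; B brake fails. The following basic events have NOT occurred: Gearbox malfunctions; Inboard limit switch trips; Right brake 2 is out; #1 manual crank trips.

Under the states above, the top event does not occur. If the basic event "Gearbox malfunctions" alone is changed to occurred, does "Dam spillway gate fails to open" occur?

Counterfactual: set "Gearbox malfunctions" to occurred.
Remote branch down [AND]: B brake fails=occurs, Main position sensor stuck=occurs → all inputs occur → occurs.
Hoist path lost [AND]: #1 manual crank trips=not, Hoist motor trips=occurs, Forward local panel faulted=occurs → not all inputs occur → does not occur.
Local branch fails [OR]: Power feeder offline=occurs, Lower remote link trips=occurs, Inboard limit switch trips=not → at least one input occurs → occurs.
Power feed inoperative [AND]: Remote branch down=occurs, Hoist path lost=not, Local branch fails=occurs, Redundant wire rope fails=occurs → not all inputs occur → does not occur.
Dam spillway gate fails to open [OR]: Power feed inoperative=not, Gearbox malfunctions=occurs, Right brake 2 is out=not → at least one input occurs → occurs.

Yes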